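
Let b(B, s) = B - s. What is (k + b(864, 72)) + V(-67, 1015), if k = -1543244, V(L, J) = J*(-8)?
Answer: -1550572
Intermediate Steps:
V(L, J) = -8*J
(k + b(864, 72)) + V(-67, 1015) = (-1543244 + (864 - 1*72)) - 8*1015 = (-1543244 + (864 - 72)) - 8120 = (-1543244 + 792) - 8120 = -1542452 - 8120 = -1550572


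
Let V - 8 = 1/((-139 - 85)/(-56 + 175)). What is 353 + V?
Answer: 11535/32 ≈ 360.47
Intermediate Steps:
V = 239/32 (V = 8 + 1/((-139 - 85)/(-56 + 175)) = 8 + 1/(-224/119) = 8 + 1/(-224*1/119) = 8 + 1/(-32/17) = 8 - 17/32 = 239/32 ≈ 7.4688)
353 + V = 353 + 239/32 = 11535/32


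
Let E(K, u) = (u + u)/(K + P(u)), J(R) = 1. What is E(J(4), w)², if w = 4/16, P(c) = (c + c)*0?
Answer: ¼ ≈ 0.25000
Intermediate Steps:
P(c) = 0 (P(c) = (2*c)*0 = 0)
w = ¼ (w = 4*(1/16) = ¼ ≈ 0.25000)
E(K, u) = 2*u/K (E(K, u) = (u + u)/(K + 0) = (2*u)/K = 2*u/K)
E(J(4), w)² = (2*(¼)/1)² = (2*(¼)*1)² = (½)² = ¼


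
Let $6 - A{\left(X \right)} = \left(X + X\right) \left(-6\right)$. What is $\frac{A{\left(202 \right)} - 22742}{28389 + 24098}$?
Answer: $- \frac{20312}{52487} \approx -0.38699$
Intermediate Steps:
$A{\left(X \right)} = 6 + 12 X$ ($A{\left(X \right)} = 6 - \left(X + X\right) \left(-6\right) = 6 - 2 X \left(-6\right) = 6 - - 12 X = 6 + 12 X$)
$\frac{A{\left(202 \right)} - 22742}{28389 + 24098} = \frac{\left(6 + 12 \cdot 202\right) - 22742}{28389 + 24098} = \frac{\left(6 + 2424\right) - 22742}{52487} = \left(2430 - 22742\right) \frac{1}{52487} = \left(-20312\right) \frac{1}{52487} = - \frac{20312}{52487}$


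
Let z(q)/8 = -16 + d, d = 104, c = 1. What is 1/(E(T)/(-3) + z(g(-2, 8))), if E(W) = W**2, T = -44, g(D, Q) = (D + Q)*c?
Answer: 3/176 ≈ 0.017045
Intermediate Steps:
g(D, Q) = D + Q (g(D, Q) = (D + Q)*1 = D + Q)
z(q) = 704 (z(q) = 8*(-16 + 104) = 8*88 = 704)
1/(E(T)/(-3) + z(g(-2, 8))) = 1/((-44)**2/(-3) + 704) = 1/(-1/3*1936 + 704) = 1/(-1936/3 + 704) = 1/(176/3) = 3/176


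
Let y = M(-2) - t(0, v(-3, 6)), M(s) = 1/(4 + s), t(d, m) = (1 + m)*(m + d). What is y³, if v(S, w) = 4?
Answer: -59319/8 ≈ -7414.9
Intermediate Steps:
t(d, m) = (1 + m)*(d + m)
y = -39/2 (y = 1/(4 - 2) - (0 + 4 + 4² + 0*4) = 1/2 - (0 + 4 + 16 + 0) = ½ - 1*20 = ½ - 20 = -39/2 ≈ -19.500)
y³ = (-39/2)³ = -59319/8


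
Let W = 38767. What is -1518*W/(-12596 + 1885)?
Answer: 58848306/10711 ≈ 5494.2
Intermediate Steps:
-1518*W/(-12596 + 1885) = -1518*38767/(-12596 + 1885) = -1518/((-10711*1/38767)) = -1518/(-10711/38767) = -1518*(-38767/10711) = 58848306/10711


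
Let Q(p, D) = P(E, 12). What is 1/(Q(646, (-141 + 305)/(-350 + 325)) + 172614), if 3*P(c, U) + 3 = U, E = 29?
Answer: 1/172617 ≈ 5.7932e-6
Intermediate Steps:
P(c, U) = -1 + U/3
Q(p, D) = 3 (Q(p, D) = -1 + (⅓)*12 = -1 + 4 = 3)
1/(Q(646, (-141 + 305)/(-350 + 325)) + 172614) = 1/(3 + 172614) = 1/172617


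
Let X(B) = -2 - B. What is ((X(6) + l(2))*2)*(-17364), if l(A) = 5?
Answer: 104184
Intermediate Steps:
((X(6) + l(2))*2)*(-17364) = (((-2 - 1*6) + 5)*2)*(-17364) = (((-2 - 6) + 5)*2)*(-17364) = ((-8 + 5)*2)*(-17364) = -3*2*(-17364) = -6*(-17364) = 104184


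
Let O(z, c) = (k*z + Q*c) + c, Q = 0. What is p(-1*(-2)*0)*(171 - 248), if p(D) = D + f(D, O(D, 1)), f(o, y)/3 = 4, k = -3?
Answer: -924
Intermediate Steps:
O(z, c) = c - 3*z (O(z, c) = (-3*z + 0*c) + c = (-3*z + 0) + c = -3*z + c = c - 3*z)
f(o, y) = 12 (f(o, y) = 3*4 = 12)
p(D) = 12 + D (p(D) = D + 12 = 12 + D)
p(-1*(-2)*0)*(171 - 248) = (12 - 1*(-2)*0)*(171 - 248) = (12 + 2*0)*(-77) = (12 + 0)*(-77) = 12*(-77) = -924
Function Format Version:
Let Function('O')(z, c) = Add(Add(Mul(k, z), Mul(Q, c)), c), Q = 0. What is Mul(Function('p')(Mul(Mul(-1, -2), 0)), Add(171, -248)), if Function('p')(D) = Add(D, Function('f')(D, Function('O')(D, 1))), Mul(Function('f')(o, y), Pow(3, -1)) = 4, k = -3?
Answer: -924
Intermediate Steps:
Function('O')(z, c) = Add(c, Mul(-3, z)) (Function('O')(z, c) = Add(Add(Mul(-3, z), Mul(0, c)), c) = Add(Add(Mul(-3, z), 0), c) = Add(Mul(-3, z), c) = Add(c, Mul(-3, z)))
Function('f')(o, y) = 12 (Function('f')(o, y) = Mul(3, 4) = 12)
Function('p')(D) = Add(12, D) (Function('p')(D) = Add(D, 12) = Add(12, D))
Mul(Function('p')(Mul(Mul(-1, -2), 0)), Add(171, -248)) = Mul(Add(12, Mul(Mul(-1, -2), 0)), Add(171, -248)) = Mul(Add(12, Mul(2, 0)), -77) = Mul(Add(12, 0), -77) = Mul(12, -77) = -924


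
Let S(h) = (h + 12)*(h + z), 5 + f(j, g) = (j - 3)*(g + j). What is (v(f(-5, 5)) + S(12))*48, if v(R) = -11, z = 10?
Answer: 24816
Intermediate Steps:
f(j, g) = -5 + (-3 + j)*(g + j) (f(j, g) = -5 + (j - 3)*(g + j) = -5 + (-3 + j)*(g + j))
S(h) = (10 + h)*(12 + h) (S(h) = (h + 12)*(h + 10) = (12 + h)*(10 + h) = (10 + h)*(12 + h))
(v(f(-5, 5)) + S(12))*48 = (-11 + (120 + 12² + 22*12))*48 = (-11 + (120 + 144 + 264))*48 = (-11 + 528)*48 = 517*48 = 24816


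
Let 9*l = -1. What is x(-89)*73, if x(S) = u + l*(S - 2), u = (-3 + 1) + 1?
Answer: 5986/9 ≈ 665.11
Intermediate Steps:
l = -⅑ (l = (⅑)*(-1) = -⅑ ≈ -0.11111)
u = -1 (u = -2 + 1 = -1)
x(S) = -7/9 - S/9 (x(S) = -1 - (S - 2)/9 = -1 - (-2 + S)/9 = -1 + (2/9 - S/9) = -7/9 - S/9)
x(-89)*73 = (-7/9 - ⅑*(-89))*73 = (-7/9 + 89/9)*73 = (82/9)*73 = 5986/9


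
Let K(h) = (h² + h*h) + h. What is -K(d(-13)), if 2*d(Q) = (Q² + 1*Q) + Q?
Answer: -10296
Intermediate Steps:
d(Q) = Q + Q²/2 (d(Q) = ((Q² + 1*Q) + Q)/2 = ((Q² + Q) + Q)/2 = ((Q + Q²) + Q)/2 = (Q² + 2*Q)/2 = Q + Q²/2)
K(h) = h + 2*h² (K(h) = (h² + h²) + h = 2*h² + h = h + 2*h²)
-K(d(-13)) = -(½)*(-13)*(2 - 13)*(1 + 2*((½)*(-13)*(2 - 13))) = -(½)*(-13)*(-11)*(1 + 2*((½)*(-13)*(-11))) = -143*(1 + 2*(143/2))/2 = -143*(1 + 143)/2 = -143*144/2 = -1*10296 = -10296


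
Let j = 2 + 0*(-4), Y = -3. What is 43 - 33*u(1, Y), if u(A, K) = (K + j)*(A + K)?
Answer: -23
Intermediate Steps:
j = 2 (j = 2 + 0 = 2)
u(A, K) = (2 + K)*(A + K) (u(A, K) = (K + 2)*(A + K) = (2 + K)*(A + K))
43 - 33*u(1, Y) = 43 - 33*((-3)² + 2*1 + 2*(-3) + 1*(-3)) = 43 - 33*(9 + 2 - 6 - 3) = 43 - 33*2 = 43 - 66 = -23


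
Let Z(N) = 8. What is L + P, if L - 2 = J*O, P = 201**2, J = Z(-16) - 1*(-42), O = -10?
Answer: 39903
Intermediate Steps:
J = 50 (J = 8 - 1*(-42) = 8 + 42 = 50)
P = 40401
L = -498 (L = 2 + 50*(-10) = 2 - 500 = -498)
L + P = -498 + 40401 = 39903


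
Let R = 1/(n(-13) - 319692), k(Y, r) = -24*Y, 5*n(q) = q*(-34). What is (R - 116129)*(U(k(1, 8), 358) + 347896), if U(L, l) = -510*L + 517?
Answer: -66928624917429531/1598018 ≈ -4.1882e+10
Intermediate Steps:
n(q) = -34*q/5 (n(q) = (q*(-34))/5 = (-34*q)/5 = -34*q/5)
U(L, l) = 517 - 510*L
R = -5/1598018 (R = 1/(-34/5*(-13) - 319692) = 1/(442/5 - 319692) = 1/(-1598018/5) = -5/1598018 ≈ -3.1289e-6)
(R - 116129)*(U(k(1, 8), 358) + 347896) = (-5/1598018 - 116129)*((517 - (-12240)) + 347896) = -185576232327*((517 - 510*(-24)) + 347896)/1598018 = -185576232327*((517 + 12240) + 347896)/1598018 = -185576232327*(12757 + 347896)/1598018 = -185576232327/1598018*360653 = -66928624917429531/1598018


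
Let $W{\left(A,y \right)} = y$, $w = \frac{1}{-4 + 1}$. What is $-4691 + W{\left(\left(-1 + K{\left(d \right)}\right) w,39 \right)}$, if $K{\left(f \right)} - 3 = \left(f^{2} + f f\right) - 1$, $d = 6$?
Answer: $-4652$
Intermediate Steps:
$K{\left(f \right)} = 2 + 2 f^{2}$ ($K{\left(f \right)} = 3 - \left(1 - f^{2} - f f\right) = 3 + \left(\left(f^{2} + f^{2}\right) - 1\right) = 3 + \left(2 f^{2} - 1\right) = 3 + \left(-1 + 2 f^{2}\right) = 2 + 2 f^{2}$)
$w = - \frac{1}{3}$ ($w = \frac{1}{-3} = - \frac{1}{3} \approx -0.33333$)
$-4691 + W{\left(\left(-1 + K{\left(d \right)}\right) w,39 \right)} = -4691 + 39 = -4652$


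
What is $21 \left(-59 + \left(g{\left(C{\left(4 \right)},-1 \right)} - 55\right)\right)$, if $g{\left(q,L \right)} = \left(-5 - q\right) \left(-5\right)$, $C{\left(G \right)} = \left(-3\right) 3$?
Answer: $-2814$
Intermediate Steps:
$C{\left(G \right)} = -9$
$g{\left(q,L \right)} = 25 + 5 q$
$21 \left(-59 + \left(g{\left(C{\left(4 \right)},-1 \right)} - 55\right)\right) = 21 \left(-59 + \left(\left(25 + 5 \left(-9\right)\right) - 55\right)\right) = 21 \left(-59 + \left(\left(25 - 45\right) - 55\right)\right) = 21 \left(-59 - 75\right) = 21 \left(-134\right) = -2814$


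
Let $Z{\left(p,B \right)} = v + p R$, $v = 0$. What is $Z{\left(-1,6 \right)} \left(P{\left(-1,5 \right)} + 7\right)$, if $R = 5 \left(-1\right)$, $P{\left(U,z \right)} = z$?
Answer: $60$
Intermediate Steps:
$R = -5$
$Z{\left(p,B \right)} = - 5 p$ ($Z{\left(p,B \right)} = 0 + p \left(-5\right) = 0 - 5 p = - 5 p$)
$Z{\left(-1,6 \right)} \left(P{\left(-1,5 \right)} + 7\right) = \left(-5\right) \left(-1\right) \left(5 + 7\right) = 5 \cdot 12 = 60$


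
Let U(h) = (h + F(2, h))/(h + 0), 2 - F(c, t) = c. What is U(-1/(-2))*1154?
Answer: 1154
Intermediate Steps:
F(c, t) = 2 - c
U(h) = 1 (U(h) = (h + (2 - 1*2))/(h + 0) = (h + (2 - 2))/h = (h + 0)/h = h/h = 1)
U(-1/(-2))*1154 = 1*1154 = 1154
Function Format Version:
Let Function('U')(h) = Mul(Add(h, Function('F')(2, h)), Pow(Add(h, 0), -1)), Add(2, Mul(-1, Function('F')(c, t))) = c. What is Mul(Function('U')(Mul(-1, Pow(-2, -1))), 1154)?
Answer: 1154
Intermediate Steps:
Function('F')(c, t) = Add(2, Mul(-1, c))
Function('U')(h) = 1 (Function('U')(h) = Mul(Add(h, Add(2, Mul(-1, 2))), Pow(Add(h, 0), -1)) = Mul(Add(h, Add(2, -2)), Pow(h, -1)) = Mul(Add(h, 0), Pow(h, -1)) = Mul(h, Pow(h, -1)) = 1)
Mul(Function('U')(Mul(-1, Pow(-2, -1))), 1154) = Mul(1, 1154) = 1154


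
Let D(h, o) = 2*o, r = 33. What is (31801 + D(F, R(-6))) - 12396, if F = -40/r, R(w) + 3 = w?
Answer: 19387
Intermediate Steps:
R(w) = -3 + w
F = -40/33 ≈ -1.2121
(31801 + D(F, R(-6))) - 12396 = (31801 + 2*(-3 - 6)) - 12396 = (31801 + 2*(-9)) - 12396 = (31801 - 18) - 12396 = 31783 - 12396 = 19387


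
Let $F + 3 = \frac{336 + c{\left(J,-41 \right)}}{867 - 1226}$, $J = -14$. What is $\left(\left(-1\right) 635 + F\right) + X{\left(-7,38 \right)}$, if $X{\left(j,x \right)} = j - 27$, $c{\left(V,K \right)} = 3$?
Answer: $- \frac{241587}{359} \approx -672.94$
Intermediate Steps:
$F = - \frac{1416}{359}$ ($F = -3 + \frac{336 + 3}{867 - 1226} = -3 + \frac{339}{-359} = -3 + 339 \left(- \frac{1}{359}\right) = -3 - \frac{339}{359} = - \frac{1416}{359} \approx -3.9443$)
$X{\left(j,x \right)} = -27 + j$
$\left(\left(-1\right) 635 + F\right) + X{\left(-7,38 \right)} = \left(\left(-1\right) 635 - \frac{1416}{359}\right) - 34 = \left(-635 - \frac{1416}{359}\right) - 34 = - \frac{229381}{359} - 34 = - \frac{241587}{359}$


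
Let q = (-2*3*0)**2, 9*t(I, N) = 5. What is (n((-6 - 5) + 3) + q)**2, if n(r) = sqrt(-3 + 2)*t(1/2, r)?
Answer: -25/81 ≈ -0.30864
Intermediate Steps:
t(I, N) = 5/9 (t(I, N) = (1/9)*5 = 5/9)
n(r) = 5*I/9 (n(r) = sqrt(-3 + 2)*(5/9) = sqrt(-1)*(5/9) = I*(5/9) = 5*I/9)
q = 0 (q = (-6*0)**2 = 0**2 = 0)
(n((-6 - 5) + 3) + q)**2 = (5*I/9 + 0)**2 = (5*I/9)**2 = -25/81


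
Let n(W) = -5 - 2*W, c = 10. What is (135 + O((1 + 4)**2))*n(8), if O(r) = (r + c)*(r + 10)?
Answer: -28560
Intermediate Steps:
O(r) = (10 + r)**2 (O(r) = (r + 10)*(r + 10) = (10 + r)*(10 + r) = (10 + r)**2)
(135 + O((1 + 4)**2))*n(8) = (135 + (100 + ((1 + 4)**2)**2 + 20*(1 + 4)**2))*(-5 - 2*8) = (135 + (100 + (5**2)**2 + 20*5**2))*(-5 - 16) = (135 + (100 + 25**2 + 20*25))*(-21) = (135 + (100 + 625 + 500))*(-21) = (135 + 1225)*(-21) = 1360*(-21) = -28560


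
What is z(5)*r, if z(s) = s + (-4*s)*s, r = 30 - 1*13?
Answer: -1615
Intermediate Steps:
r = 17 (r = 30 - 13 = 17)
z(s) = s - 4*s²
z(5)*r = (5*(1 - 4*5))*17 = (5*(1 - 20))*17 = (5*(-19))*17 = -95*17 = -1615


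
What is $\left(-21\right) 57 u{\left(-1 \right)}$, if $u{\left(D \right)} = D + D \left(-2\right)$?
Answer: $-1197$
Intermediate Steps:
$u{\left(D \right)} = - D$ ($u{\left(D \right)} = D - 2 D = - D$)
$\left(-21\right) 57 u{\left(-1 \right)} = \left(-21\right) 57 \left(\left(-1\right) \left(-1\right)\right) = \left(-1197\right) 1 = -1197$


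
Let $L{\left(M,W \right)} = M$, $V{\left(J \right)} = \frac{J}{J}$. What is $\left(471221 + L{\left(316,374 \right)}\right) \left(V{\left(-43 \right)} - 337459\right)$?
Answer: $-159123932946$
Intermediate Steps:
$V{\left(J \right)} = 1$
$\left(471221 + L{\left(316,374 \right)}\right) \left(V{\left(-43 \right)} - 337459\right) = \left(471221 + 316\right) \left(1 - 337459\right) = 471537 \left(-337458\right) = -159123932946$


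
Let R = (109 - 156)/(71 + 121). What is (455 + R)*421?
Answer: 36758773/192 ≈ 1.9145e+5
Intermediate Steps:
R = -47/192 ≈ -0.24479
(455 + R)*421 = (455 - 47/192)*421 = (87313/192)*421 = 36758773/192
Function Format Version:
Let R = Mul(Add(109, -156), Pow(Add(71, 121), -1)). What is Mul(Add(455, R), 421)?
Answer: Rational(36758773, 192) ≈ 1.9145e+5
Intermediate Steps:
R = Rational(-47, 192) (R = Mul(-47, Pow(192, -1)) = Mul(-47, Rational(1, 192)) = Rational(-47, 192) ≈ -0.24479)
Mul(Add(455, R), 421) = Mul(Add(455, Rational(-47, 192)), 421) = Mul(Rational(87313, 192), 421) = Rational(36758773, 192)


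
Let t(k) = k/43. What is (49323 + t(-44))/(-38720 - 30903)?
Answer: -2120845/2993789 ≈ -0.70842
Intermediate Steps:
t(k) = k/43 (t(k) = k*(1/43) = k/43)
(49323 + t(-44))/(-38720 - 30903) = (49323 + (1/43)*(-44))/(-38720 - 30903) = (49323 - 44/43)/(-69623) = (2120845/43)*(-1/69623) = -2120845/2993789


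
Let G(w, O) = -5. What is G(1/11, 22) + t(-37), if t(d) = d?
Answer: -42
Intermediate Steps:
G(1/11, 22) + t(-37) = -5 - 37 = -42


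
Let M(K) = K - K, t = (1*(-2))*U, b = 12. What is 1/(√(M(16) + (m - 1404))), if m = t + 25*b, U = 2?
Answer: -I*√277/554 ≈ -0.030042*I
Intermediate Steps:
t = -4 (t = (1*(-2))*2 = -2*2 = -4)
m = 296 (m = -4 + 25*12 = -4 + 300 = 296)
M(K) = 0
1/(√(M(16) + (m - 1404))) = 1/(√(0 + (296 - 1404))) = 1/(√(0 - 1108)) = 1/(√(-1108)) = 1/(2*I*√277) = -I*√277/554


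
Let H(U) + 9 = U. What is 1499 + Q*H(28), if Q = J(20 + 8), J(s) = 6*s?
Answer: 4691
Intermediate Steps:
H(U) = -9 + U
Q = 168 (Q = 6*(20 + 8) = 6*28 = 168)
1499 + Q*H(28) = 1499 + 168*(-9 + 28) = 1499 + 168*19 = 1499 + 3192 = 4691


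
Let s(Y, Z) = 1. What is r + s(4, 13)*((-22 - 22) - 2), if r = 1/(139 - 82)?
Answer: -2621/57 ≈ -45.982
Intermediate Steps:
r = 1/57 ≈ 0.017544
r + s(4, 13)*((-22 - 22) - 2) = 1/57 + 1*((-22 - 22) - 2) = 1/57 + 1*(-44 - 2) = 1/57 + 1*(-46) = 1/57 - 46 = -2621/57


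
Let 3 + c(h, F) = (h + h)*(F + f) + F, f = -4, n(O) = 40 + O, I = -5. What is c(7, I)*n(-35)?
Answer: -670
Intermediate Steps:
c(h, F) = -3 + F + 2*h*(-4 + F) (c(h, F) = -3 + ((h + h)*(F - 4) + F) = -3 + ((2*h)*(-4 + F) + F) = -3 + (2*h*(-4 + F) + F) = -3 + (F + 2*h*(-4 + F)) = -3 + F + 2*h*(-4 + F))
c(7, I)*n(-35) = (-3 - 5 - 8*7 + 2*(-5)*7)*(40 - 35) = (-3 - 5 - 56 - 70)*5 = -134*5 = -670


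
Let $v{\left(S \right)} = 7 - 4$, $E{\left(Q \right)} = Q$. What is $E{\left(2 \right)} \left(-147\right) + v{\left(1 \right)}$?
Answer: $-291$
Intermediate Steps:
$v{\left(S \right)} = 3$ ($v{\left(S \right)} = 7 - 4 = 3$)
$E{\left(2 \right)} \left(-147\right) + v{\left(1 \right)} = 2 \left(-147\right) + 3 = -294 + 3 = -291$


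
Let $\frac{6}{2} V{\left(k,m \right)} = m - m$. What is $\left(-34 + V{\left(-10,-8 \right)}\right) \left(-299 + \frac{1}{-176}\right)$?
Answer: $\frac{894625}{88} \approx 10166.0$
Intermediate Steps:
$V{\left(k,m \right)} = 0$ ($V{\left(k,m \right)} = \frac{m - m}{3} = \frac{1}{3} \cdot 0 = 0$)
$\left(-34 + V{\left(-10,-8 \right)}\right) \left(-299 + \frac{1}{-176}\right) = \left(-34 + 0\right) \left(-299 + \frac{1}{-176}\right) = - 34 \left(-299 - \frac{1}{176}\right) = \left(-34\right) \left(- \frac{52625}{176}\right) = \frac{894625}{88}$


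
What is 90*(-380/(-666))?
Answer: 1900/37 ≈ 51.351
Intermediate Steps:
90*(-380/(-666)) = 90*(-380*(-1/666)) = 90*(190/333) = 1900/37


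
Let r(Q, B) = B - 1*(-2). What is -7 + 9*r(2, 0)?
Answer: 11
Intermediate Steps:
r(Q, B) = 2 + B (r(Q, B) = B + 2 = 2 + B)
-7 + 9*r(2, 0) = -7 + 9*(2 + 0) = -7 + 9*2 = -7 + 18 = 11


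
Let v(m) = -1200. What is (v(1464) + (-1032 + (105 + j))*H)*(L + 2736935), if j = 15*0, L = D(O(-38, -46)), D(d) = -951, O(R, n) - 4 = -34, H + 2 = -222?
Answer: 564838424832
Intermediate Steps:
H = -224 (H = -2 - 222 = -224)
O(R, n) = -30 (O(R, n) = 4 - 34 = -30)
L = -951
j = 0
(v(1464) + (-1032 + (105 + j))*H)*(L + 2736935) = (-1200 + (-1032 + (105 + 0))*(-224))*(-951 + 2736935) = (-1200 + (-1032 + 105)*(-224))*2735984 = (-1200 - 927*(-224))*2735984 = (-1200 + 207648)*2735984 = 206448*2735984 = 564838424832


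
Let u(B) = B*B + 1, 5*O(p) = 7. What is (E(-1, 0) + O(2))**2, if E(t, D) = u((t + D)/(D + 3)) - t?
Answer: 24964/2025 ≈ 12.328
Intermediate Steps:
O(p) = 7/5 (O(p) = (1/5)*7 = 7/5)
u(B) = 1 + B**2 (u(B) = B**2 + 1 = 1 + B**2)
E(t, D) = 1 - t + (D + t)**2/(3 + D)**2 (E(t, D) = (1 + ((t + D)/(D + 3))**2) - t = (1 + ((D + t)/(3 + D))**2) - t = (1 + (D + t)**2/(3 + D)**2) - t = 1 - t + (D + t)**2/(3 + D)**2)
(E(-1, 0) + O(2))**2 = ((1 - 1*(-1) + (0 - 1)**2/(3 + 0)**2) + 7/5)**2 = ((1 + 1 + (-1)**2/3**2) + 7/5)**2 = ((1 + 1 + (1/9)*1) + 7/5)**2 = ((1 + 1 + 1/9) + 7/5)**2 = (19/9 + 7/5)**2 = (158/45)**2 = 24964/2025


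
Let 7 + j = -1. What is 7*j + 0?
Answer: -56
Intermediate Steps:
j = -8 (j = -7 - 1 = -8)
7*j + 0 = 7*(-8) + 0 = -56 + 0 = -56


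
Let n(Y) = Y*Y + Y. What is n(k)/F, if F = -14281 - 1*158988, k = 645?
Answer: -416670/173269 ≈ -2.4048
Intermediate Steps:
n(Y) = Y + Y**2 (n(Y) = Y**2 + Y = Y + Y**2)
F = -173269 (F = -14281 - 158988 = -173269)
n(k)/F = (645*(1 + 645))/(-173269) = (645*646)*(-1/173269) = 416670*(-1/173269) = -416670/173269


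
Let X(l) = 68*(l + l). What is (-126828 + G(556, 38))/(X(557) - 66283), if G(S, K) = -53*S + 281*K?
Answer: -145618/9469 ≈ -15.378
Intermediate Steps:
X(l) = 136*l (X(l) = 68*(2*l) = 136*l)
(-126828 + G(556, 38))/(X(557) - 66283) = (-126828 + (-53*556 + 281*38))/(136*557 - 66283) = (-126828 + (-29468 + 10678))/(75752 - 66283) = (-126828 - 18790)/9469 = -145618*1/9469 = -145618/9469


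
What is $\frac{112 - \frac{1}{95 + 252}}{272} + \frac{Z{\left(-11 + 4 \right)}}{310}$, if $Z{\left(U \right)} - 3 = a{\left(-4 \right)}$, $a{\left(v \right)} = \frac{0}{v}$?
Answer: $\frac{6165341}{14629520} \approx 0.42143$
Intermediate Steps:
$a{\left(v \right)} = 0$
$Z{\left(U \right)} = 3$ ($Z{\left(U \right)} = 3 + 0 = 3$)
$\frac{112 - \frac{1}{95 + 252}}{272} + \frac{Z{\left(-11 + 4 \right)}}{310} = \frac{112 - \frac{1}{95 + 252}}{272} + \frac{3}{310} = \left(112 - \frac{1}{347}\right) \frac{1}{272} + 3 \cdot \frac{1}{310} = \left(112 - \frac{1}{347}\right) \frac{1}{272} + \frac{3}{310} = \frac{38863}{347} \cdot \frac{1}{272} + \frac{3}{310} = \frac{38863}{94384} + \frac{3}{310} = \frac{6165341}{14629520}$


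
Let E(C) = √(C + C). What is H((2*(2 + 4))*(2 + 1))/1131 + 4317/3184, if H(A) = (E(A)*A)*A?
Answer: 4317/3184 + 2592*√2/377 ≈ 11.079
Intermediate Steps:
E(C) = √2*√C (E(C) = √(2*C) = √2*√C)
H(A) = √2*A^(5/2) (H(A) = ((√2*√A)*A)*A = (√2*A^(3/2))*A = √2*A^(5/2))
H((2*(2 + 4))*(2 + 1))/1131 + 4317/3184 = (√2*((2*(2 + 4))*(2 + 1))^(5/2))/1131 + 4317/3184 = (√2*((2*6)*3)^(5/2))*(1/1131) + 4317*(1/3184) = (√2*(12*3)^(5/2))*(1/1131) + 4317/3184 = (√2*36^(5/2))*(1/1131) + 4317/3184 = (√2*7776)*(1/1131) + 4317/3184 = (7776*√2)*(1/1131) + 4317/3184 = 2592*√2/377 + 4317/3184 = 4317/3184 + 2592*√2/377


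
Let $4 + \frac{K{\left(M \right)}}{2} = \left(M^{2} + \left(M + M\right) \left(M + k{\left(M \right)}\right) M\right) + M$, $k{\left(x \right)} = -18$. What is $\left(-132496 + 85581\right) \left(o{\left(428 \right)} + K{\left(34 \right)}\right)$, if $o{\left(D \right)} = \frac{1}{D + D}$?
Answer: $- \frac{3066398976355}{856} \approx -3.5822 \cdot 10^{9}$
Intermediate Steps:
$o{\left(D \right)} = \frac{1}{2 D}$
$K{\left(M \right)} = -8 + 2 M + 2 M^{2} + 4 M^{2} \left(-18 + M\right)$ ($K{\left(M \right)} = -8 + 2 \left(\left(M^{2} + \left(M + M\right) \left(M - 18\right) M\right) + M\right) = -8 + 2 \left(\left(M^{2} + 2 M \left(-18 + M\right) M\right) + M\right) = -8 + 2 \left(\left(M^{2} + 2 M^{2} \left(-18 + M\right)\right) + M\right) = -8 + 2 \left(M + M^{2} + 2 M^{2} \left(-18 + M\right)\right) = -8 + \left(2 M + 2 M^{2} + 4 M^{2} \left(-18 + M\right)\right) = -8 + 2 M + 2 M^{2} + 4 M^{2} \left(-18 + M\right)$)
$\left(-132496 + 85581\right) \left(o{\left(428 \right)} + K{\left(34 \right)}\right) = \left(-132496 + 85581\right) \left(\frac{1}{2 \cdot 428} + \left(-8 - 70 \cdot 34^{2} + 2 \cdot 34 + 4 \cdot 34^{3}\right)\right) = - 46915 \left(\frac{1}{2} \cdot \frac{1}{428} + \left(-8 - 80920 + 68 + 4 \cdot 39304\right)\right) = - 46915 \left(\frac{1}{856} + \left(-8 - 80920 + 68 + 157216\right)\right) = - 46915 \left(\frac{1}{856} + 76356\right) = \left(-46915\right) \frac{65360737}{856} = - \frac{3066398976355}{856}$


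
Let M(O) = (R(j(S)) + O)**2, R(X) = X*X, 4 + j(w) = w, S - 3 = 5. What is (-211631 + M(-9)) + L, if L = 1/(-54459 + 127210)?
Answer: -15392802081/72751 ≈ -2.1158e+5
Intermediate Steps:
L = 1/72751 ≈ 1.3746e-5
S = 8 (S = 3 + 5 = 8)
j(w) = -4 + w
R(X) = X**2
M(O) = (16 + O)**2 (M(O) = ((-4 + 8)**2 + O)**2 = (4**2 + O)**2 = (16 + O)**2)
(-211631 + M(-9)) + L = (-211631 + (16 - 9)**2) + 1/72751 = (-211631 + 7**2) + 1/72751 = (-211631 + 49) + 1/72751 = -211582 + 1/72751 = -15392802081/72751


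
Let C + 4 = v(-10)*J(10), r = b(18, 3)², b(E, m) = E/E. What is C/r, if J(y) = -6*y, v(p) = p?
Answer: 596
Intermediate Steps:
b(E, m) = 1
r = 1 (r = 1² = 1)
C = 596 (C = -4 - (-60)*10 = -4 - 10*(-60) = -4 + 600 = 596)
C/r = 596/1 = 596*1 = 596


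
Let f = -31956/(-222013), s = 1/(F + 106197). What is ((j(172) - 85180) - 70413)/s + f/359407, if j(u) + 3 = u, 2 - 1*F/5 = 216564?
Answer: 12111711560172415527348/79793026291 ≈ 1.5179e+11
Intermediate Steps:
F = -1082810 (F = 10 - 5*216564 = 10 - 1082820 = -1082810)
j(u) = -3 + u
s = -1/976613 (s = 1/(-1082810 + 106197) = 1/(-976613) = -1/976613 ≈ -1.0239e-6)
f = 31956/222013 (f = -31956*(-1/222013) = 31956/222013 ≈ 0.14394)
((j(172) - 85180) - 70413)/s + f/359407 = (((-3 + 172) - 85180) - 70413)/(-1/976613) + (31956/222013)/359407 = ((169 - 85180) - 70413)*(-976613) + (31956/222013)*(1/359407) = (-85011 - 70413)*(-976613) + 31956/79793026291 = -155424*(-976613) + 31956/79793026291 = 151789098912 + 31956/79793026291 = 12111711560172415527348/79793026291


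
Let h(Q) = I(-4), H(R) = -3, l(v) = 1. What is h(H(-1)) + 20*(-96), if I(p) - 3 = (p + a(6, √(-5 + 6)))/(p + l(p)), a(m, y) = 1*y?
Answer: -1916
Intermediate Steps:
a(m, y) = y
I(p) = 4 (I(p) = 3 + (p + √(-5 + 6))/(p + 1) = 3 + (p + √1)/(1 + p) = 3 + (p + 1)/(1 + p) = 3 + (1 + p)/(1 + p) = 3 + 1 = 4)
h(Q) = 4
h(H(-1)) + 20*(-96) = 4 + 20*(-96) = 4 - 1920 = -1916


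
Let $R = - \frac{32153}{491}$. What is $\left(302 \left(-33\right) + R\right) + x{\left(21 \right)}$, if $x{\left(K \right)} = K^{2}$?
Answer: $- \frac{4708928}{491} \approx -9590.5$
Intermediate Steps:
$R = - \frac{32153}{491}$ ($R = \left(-32153\right) \frac{1}{491} = - \frac{32153}{491} \approx -65.485$)
$\left(302 \left(-33\right) + R\right) + x{\left(21 \right)} = \left(302 \left(-33\right) - \frac{32153}{491}\right) + 21^{2} = \left(-9966 - \frac{32153}{491}\right) + 441 = - \frac{4925459}{491} + 441 = - \frac{4708928}{491}$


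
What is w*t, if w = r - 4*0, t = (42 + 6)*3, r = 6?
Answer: 864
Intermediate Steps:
t = 144 (t = 48*3 = 144)
w = 6 (w = 6 - 4*0 = 6 + 0 = 6)
w*t = 6*144 = 864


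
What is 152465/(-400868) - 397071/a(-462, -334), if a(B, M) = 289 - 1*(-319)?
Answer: -39816439087/60931936 ≈ -653.46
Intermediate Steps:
a(B, M) = 608 (a(B, M) = 289 + 319 = 608)
152465/(-400868) - 397071/a(-462, -334) = 152465/(-400868) - 397071/608 = 152465*(-1/400868) - 397071*1/608 = -152465/400868 - 397071/608 = -39816439087/60931936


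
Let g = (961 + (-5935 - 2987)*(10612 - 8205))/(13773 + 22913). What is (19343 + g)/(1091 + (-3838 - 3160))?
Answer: -62558455/19700382 ≈ -3.1755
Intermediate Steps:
g = -21474293/36686 (g = (961 - 8922*2407)/36686 = (961 - 21475254)*(1/36686) = -21474293*1/36686 = -21474293/36686 ≈ -585.35)
(19343 + g)/(1091 + (-3838 - 3160)) = (19343 - 21474293/36686)/(1091 + (-3838 - 3160)) = 688143005/(36686*(1091 - 6998)) = (688143005/36686)/(-5907) = (688143005/36686)*(-1/5907) = -62558455/19700382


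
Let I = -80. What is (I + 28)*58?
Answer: -3016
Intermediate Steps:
(I + 28)*58 = (-80 + 28)*58 = -52*58 = -3016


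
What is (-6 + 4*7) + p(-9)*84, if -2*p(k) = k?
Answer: 400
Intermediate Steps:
p(k) = -k/2
(-6 + 4*7) + p(-9)*84 = (-6 + 4*7) - ½*(-9)*84 = (-6 + 28) + (9/2)*84 = 22 + 378 = 400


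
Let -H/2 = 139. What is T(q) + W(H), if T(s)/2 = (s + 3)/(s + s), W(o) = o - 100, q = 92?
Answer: -34681/92 ≈ -376.97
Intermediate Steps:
H = -278 (H = -2*139 = -278)
W(o) = -100 + o
T(s) = (3 + s)/s (T(s) = 2*((s + 3)/(s + s)) = 2*((3 + s)/((2*s))) = 2*((3 + s)*(1/(2*s))) = 2*((3 + s)/(2*s)) = (3 + s)/s)
T(q) + W(H) = (3 + 92)/92 + (-100 - 278) = (1/92)*95 - 378 = 95/92 - 378 = -34681/92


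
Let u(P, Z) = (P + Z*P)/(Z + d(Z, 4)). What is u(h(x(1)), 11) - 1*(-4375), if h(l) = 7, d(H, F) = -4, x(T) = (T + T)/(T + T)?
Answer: 4387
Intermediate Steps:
x(T) = 1 (x(T) = (2*T)/((2*T)) = (2*T)*(1/(2*T)) = 1)
u(P, Z) = (P + P*Z)/(-4 + Z) (u(P, Z) = (P + Z*P)/(Z - 4) = (P + P*Z)/(-4 + Z))
u(h(x(1)), 11) - 1*(-4375) = 7*(1 + 11)/(-4 + 11) - 1*(-4375) = 7*12/7 + 4375 = 7*(1/7)*12 + 4375 = 12 + 4375 = 4387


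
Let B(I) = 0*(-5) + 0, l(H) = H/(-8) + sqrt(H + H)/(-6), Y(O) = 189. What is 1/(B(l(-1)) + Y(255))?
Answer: 1/189 ≈ 0.0052910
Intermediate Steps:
l(H) = -H/8 - sqrt(2)*sqrt(H)/6 (l(H) = H*(-1/8) + sqrt(2*H)*(-1/6) = -H/8 + (sqrt(2)*sqrt(H))*(-1/6) = -H/8 - sqrt(2)*sqrt(H)/6)
B(I) = 0 (B(I) = 0 + 0 = 0)
1/(B(l(-1)) + Y(255)) = 1/(0 + 189) = 1/189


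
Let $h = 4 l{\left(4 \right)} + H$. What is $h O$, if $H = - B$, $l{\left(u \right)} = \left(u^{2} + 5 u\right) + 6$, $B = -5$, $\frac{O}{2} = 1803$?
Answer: $623838$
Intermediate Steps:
$O = 3606$ ($O = 2 \cdot 1803 = 3606$)
$l{\left(u \right)} = 6 + u^{2} + 5 u$
$H = 5$ ($H = \left(-1\right) \left(-5\right) = 5$)
$h = 173$ ($h = 4 \left(6 + 4^{2} + 5 \cdot 4\right) + 5 = 4 \left(6 + 16 + 20\right) + 5 = 4 \cdot 42 + 5 = 168 + 5 = 173$)
$h O = 173 \cdot 3606 = 623838$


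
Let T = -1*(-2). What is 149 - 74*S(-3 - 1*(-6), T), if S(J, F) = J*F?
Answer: -295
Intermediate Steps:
T = 2
S(J, F) = F*J
149 - 74*S(-3 - 1*(-6), T) = 149 - 148*(-3 - 1*(-6)) = 149 - 148*(-3 + 6) = 149 - 148*3 = 149 - 74*6 = 149 - 444 = -295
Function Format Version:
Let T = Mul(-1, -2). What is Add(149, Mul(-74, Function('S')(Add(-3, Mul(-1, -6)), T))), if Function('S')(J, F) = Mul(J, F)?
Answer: -295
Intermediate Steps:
T = 2
Function('S')(J, F) = Mul(F, J)
Add(149, Mul(-74, Function('S')(Add(-3, Mul(-1, -6)), T))) = Add(149, Mul(-74, Mul(2, Add(-3, Mul(-1, -6))))) = Add(149, Mul(-74, Mul(2, Add(-3, 6)))) = Add(149, Mul(-74, Mul(2, 3))) = Add(149, Mul(-74, 6)) = Add(149, -444) = -295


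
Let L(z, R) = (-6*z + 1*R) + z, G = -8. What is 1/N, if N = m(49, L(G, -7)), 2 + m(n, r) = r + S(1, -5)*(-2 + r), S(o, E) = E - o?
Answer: -1/155 ≈ -0.0064516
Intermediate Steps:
L(z, R) = R - 5*z (L(z, R) = (-6*z + R) + z = (R - 6*z) + z = R - 5*z)
m(n, r) = 10 - 5*r (m(n, r) = -2 + (r + (-5 - 1*1)*(-2 + r)) = -2 + (r + (-5 - 1)*(-2 + r)) = -2 + (r - 6*(-2 + r)) = -2 + (r + (12 - 6*r)) = -2 + (12 - 5*r) = 10 - 5*r)
N = -155 (N = 10 - 5*(-7 - 5*(-8)) = 10 - 5*(-7 + 40) = 10 - 5*33 = 10 - 165 = -155)
1/N = 1/(-155) = -1/155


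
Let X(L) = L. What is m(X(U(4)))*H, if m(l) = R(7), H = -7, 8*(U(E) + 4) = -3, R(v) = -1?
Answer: 7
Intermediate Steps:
U(E) = -35/8 (U(E) = -4 + (1/8)*(-3) = -4 - 3/8 = -35/8)
m(l) = -1
m(X(U(4)))*H = -1*(-7) = 7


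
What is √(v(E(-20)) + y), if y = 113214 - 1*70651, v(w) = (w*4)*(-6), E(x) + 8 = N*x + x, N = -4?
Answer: √41315 ≈ 203.26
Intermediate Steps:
E(x) = -8 - 3*x (E(x) = -8 + (-4*x + x) = -8 - 3*x)
v(w) = -24*w (v(w) = (4*w)*(-6) = -24*w)
y = 42563 (y = 113214 - 70651 = 42563)
√(v(E(-20)) + y) = √(-24*(-8 - 3*(-20)) + 42563) = √(-24*(-8 + 60) + 42563) = √(-24*52 + 42563) = √(-1248 + 42563) = √41315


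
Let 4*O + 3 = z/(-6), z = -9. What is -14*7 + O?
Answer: -787/8 ≈ -98.375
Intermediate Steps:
O = -3/8 (O = -3/4 + (-9/(-6))/4 = -3/4 + (-9*(-1/6))/4 = -3/4 + (1/4)*(3/2) = -3/4 + 3/8 = -3/8 ≈ -0.37500)
-14*7 + O = -14*7 - 3/8 = -98 - 3/8 = -787/8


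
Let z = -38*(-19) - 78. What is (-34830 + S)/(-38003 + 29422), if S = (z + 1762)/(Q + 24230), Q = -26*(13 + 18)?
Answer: 135975919/33500224 ≈ 4.0590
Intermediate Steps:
z = 644 (z = 722 - 78 = 644)
Q = -806 (Q = -26*31 = -806)
S = 401/3904 (S = (644 + 1762)/(-806 + 24230) = 2406/23424 = 2406*(1/23424) = 401/3904 ≈ 0.10272)
(-34830 + S)/(-38003 + 29422) = (-34830 + 401/3904)/(-38003 + 29422) = -135975919/3904/(-8581) = -135975919/3904*(-1/8581) = 135975919/33500224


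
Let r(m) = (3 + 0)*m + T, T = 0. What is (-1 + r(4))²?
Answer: 121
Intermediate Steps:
r(m) = 3*m (r(m) = (3 + 0)*m + 0 = 3*m + 0 = 3*m)
(-1 + r(4))² = (-1 + 3*4)² = (-1 + 12)² = 11² = 121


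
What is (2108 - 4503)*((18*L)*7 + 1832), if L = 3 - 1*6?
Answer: -3482330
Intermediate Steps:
L = -3 (L = 3 - 6 = -3)
(2108 - 4503)*((18*L)*7 + 1832) = (2108 - 4503)*((18*(-3))*7 + 1832) = -2395*(-54*7 + 1832) = -2395*(-378 + 1832) = -2395*1454 = -3482330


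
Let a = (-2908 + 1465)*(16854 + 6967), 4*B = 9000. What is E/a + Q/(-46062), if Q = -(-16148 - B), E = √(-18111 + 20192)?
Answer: -9199/23031 - √2081/34373703 ≈ -0.39942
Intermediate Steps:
B = 2250 (B = (¼)*9000 = 2250)
E = √2081 ≈ 45.618
Q = 18398 (Q = -(-16148 - 1*2250) = -(-16148 - 2250) = -1*(-18398) = 18398)
a = -34373703 (a = -1443*23821 = -34373703)
E/a + Q/(-46062) = √2081/(-34373703) + 18398/(-46062) = √2081*(-1/34373703) + 18398*(-1/46062) = -√2081/34373703 - 9199/23031 = -9199/23031 - √2081/34373703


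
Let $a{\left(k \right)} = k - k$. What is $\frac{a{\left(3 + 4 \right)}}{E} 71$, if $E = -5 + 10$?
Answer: $0$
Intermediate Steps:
$a{\left(k \right)} = 0$
$E = 5$
$\frac{a{\left(3 + 4 \right)}}{E} 71 = \frac{0}{5} \cdot 71 = 0 \cdot \frac{1}{5} \cdot 71 = 0 \cdot 71 = 0$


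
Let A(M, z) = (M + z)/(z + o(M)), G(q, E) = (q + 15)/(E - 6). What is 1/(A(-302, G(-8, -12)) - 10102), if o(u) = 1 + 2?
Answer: -47/480237 ≈ -9.7868e-5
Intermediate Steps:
o(u) = 3
G(q, E) = (15 + q)/(-6 + E)
A(M, z) = (M + z)/(3 + z) (A(M, z) = (M + z)/(z + 3) = (M + z)/(3 + z))
1/(A(-302, G(-8, -12)) - 10102) = 1/((-302 + (15 - 8)/(-6 - 12))/(3 + (15 - 8)/(-6 - 12)) - 10102) = 1/((-302 + 7/(-18))/(3 + 7/(-18)) - 10102) = 1/((-302 - 1/18*7)/(3 - 1/18*7) - 10102) = 1/((-302 - 7/18)/(3 - 7/18) - 10102) = 1/(-5443/18/(47/18) - 10102) = 1/((18/47)*(-5443/18) - 10102) = 1/(-5443/47 - 10102) = 1/(-480237/47) = -47/480237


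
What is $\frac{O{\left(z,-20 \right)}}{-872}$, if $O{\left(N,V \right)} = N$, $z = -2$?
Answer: $\frac{1}{436} \approx 0.0022936$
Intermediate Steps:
$\frac{O{\left(z,-20 \right)}}{-872} = - \frac{2}{-872} = \left(-2\right) \left(- \frac{1}{872}\right) = \frac{1}{436}$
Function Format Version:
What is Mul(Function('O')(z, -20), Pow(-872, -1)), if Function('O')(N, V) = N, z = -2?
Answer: Rational(1, 436) ≈ 0.0022936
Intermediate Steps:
Mul(Function('O')(z, -20), Pow(-872, -1)) = Mul(-2, Pow(-872, -1)) = Mul(-2, Rational(-1, 872)) = Rational(1, 436)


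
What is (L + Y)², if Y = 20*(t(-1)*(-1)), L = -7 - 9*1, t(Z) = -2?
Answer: 576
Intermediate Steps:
L = -16 (L = -7 - 9 = -16)
Y = 40 (Y = 20*(-2*(-1)) = 20*2 = 40)
(L + Y)² = (-16 + 40)² = 24² = 576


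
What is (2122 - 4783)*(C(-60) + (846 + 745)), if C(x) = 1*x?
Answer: -4073991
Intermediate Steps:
C(x) = x
(2122 - 4783)*(C(-60) + (846 + 745)) = (2122 - 4783)*(-60 + (846 + 745)) = -2661*(-60 + 1591) = -2661*1531 = -4073991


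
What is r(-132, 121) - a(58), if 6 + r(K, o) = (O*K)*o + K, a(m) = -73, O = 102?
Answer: -1629209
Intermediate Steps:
r(K, o) = -6 + K + 102*K*o (r(K, o) = -6 + ((102*K)*o + K) = -6 + (102*K*o + K) = -6 + (K + 102*K*o) = -6 + K + 102*K*o)
r(-132, 121) - a(58) = (-6 - 132 + 102*(-132)*121) - 1*(-73) = (-6 - 132 - 1629144) + 73 = -1629282 + 73 = -1629209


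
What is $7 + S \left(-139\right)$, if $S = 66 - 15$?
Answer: $-7082$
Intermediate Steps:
$S = 51$
$7 + S \left(-139\right) = 7 + 51 \left(-139\right) = 7 - 7089 = -7082$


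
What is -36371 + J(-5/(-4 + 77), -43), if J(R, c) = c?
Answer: -36414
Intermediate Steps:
-36371 + J(-5/(-4 + 77), -43) = -36371 - 43 = -36414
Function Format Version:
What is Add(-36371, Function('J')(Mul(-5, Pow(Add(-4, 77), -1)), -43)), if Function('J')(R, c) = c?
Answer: -36414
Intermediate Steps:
Add(-36371, Function('J')(Mul(-5, Pow(Add(-4, 77), -1)), -43)) = Add(-36371, -43) = -36414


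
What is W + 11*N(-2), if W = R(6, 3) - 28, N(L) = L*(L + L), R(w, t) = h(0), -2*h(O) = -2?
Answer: 61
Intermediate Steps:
h(O) = 1 (h(O) = -½*(-2) = 1)
R(w, t) = 1
N(L) = 2*L² (N(L) = L*(2*L) = 2*L²)
W = -27 (W = 1 - 28 = -27)
W + 11*N(-2) = -27 + 11*(2*(-2)²) = -27 + 11*(2*4) = -27 + 11*8 = -27 + 88 = 61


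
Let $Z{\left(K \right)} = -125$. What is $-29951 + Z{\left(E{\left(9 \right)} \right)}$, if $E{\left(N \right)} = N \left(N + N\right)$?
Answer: $-30076$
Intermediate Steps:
$E{\left(N \right)} = 2 N^{2}$ ($E{\left(N \right)} = N 2 N = 2 N^{2}$)
$-29951 + Z{\left(E{\left(9 \right)} \right)} = -29951 - 125 = -30076$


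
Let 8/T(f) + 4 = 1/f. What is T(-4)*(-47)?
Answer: 1504/17 ≈ 88.471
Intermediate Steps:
T(f) = 8/(-4 + 1/f)
T(-4)*(-47) = -8*(-4)/(-1 + 4*(-4))*(-47) = -8*(-4)/(-1 - 16)*(-47) = -8*(-4)/(-17)*(-47) = -8*(-4)*(-1/17)*(-47) = -32/17*(-47) = 1504/17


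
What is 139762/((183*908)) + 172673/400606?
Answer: 10585191518/8320786923 ≈ 1.2721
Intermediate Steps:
139762/((183*908)) + 172673/400606 = 139762/166164 + 172673*(1/400606) = 139762*(1/166164) + 172673/400606 = 69881/83082 + 172673/400606 = 10585191518/8320786923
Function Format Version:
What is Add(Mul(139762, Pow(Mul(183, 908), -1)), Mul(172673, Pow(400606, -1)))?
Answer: Rational(10585191518, 8320786923) ≈ 1.2721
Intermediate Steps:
Add(Mul(139762, Pow(Mul(183, 908), -1)), Mul(172673, Pow(400606, -1))) = Add(Mul(139762, Pow(166164, -1)), Mul(172673, Rational(1, 400606))) = Add(Mul(139762, Rational(1, 166164)), Rational(172673, 400606)) = Add(Rational(69881, 83082), Rational(172673, 400606)) = Rational(10585191518, 8320786923)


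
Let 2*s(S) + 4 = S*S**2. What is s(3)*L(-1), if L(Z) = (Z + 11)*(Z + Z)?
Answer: -230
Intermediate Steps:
s(S) = -2 + S**3/2 (s(S) = -2 + (S*S**2)/2 = -2 + S**3/2)
L(Z) = 2*Z*(11 + Z) (L(Z) = (11 + Z)*(2*Z) = 2*Z*(11 + Z))
s(3)*L(-1) = (-2 + (1/2)*3**3)*(2*(-1)*(11 - 1)) = (-2 + (1/2)*27)*(2*(-1)*10) = (-2 + 27/2)*(-20) = (23/2)*(-20) = -230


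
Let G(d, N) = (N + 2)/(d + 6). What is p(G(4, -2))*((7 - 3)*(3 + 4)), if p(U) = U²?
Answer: 0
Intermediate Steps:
G(d, N) = (2 + N)/(6 + d)
p(G(4, -2))*((7 - 3)*(3 + 4)) = ((2 - 2)/(6 + 4))²*((7 - 3)*(3 + 4)) = (0/10)²*(4*7) = ((⅒)*0)²*28 = 0²*28 = 0*28 = 0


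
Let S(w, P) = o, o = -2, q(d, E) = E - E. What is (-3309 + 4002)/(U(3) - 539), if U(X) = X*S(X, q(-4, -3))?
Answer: -693/545 ≈ -1.2716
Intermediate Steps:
q(d, E) = 0
S(w, P) = -2
U(X) = -2*X (U(X) = X*(-2) = -2*X)
(-3309 + 4002)/(U(3) - 539) = (-3309 + 4002)/(-2*3 - 539) = 693/(-6 - 539) = 693/(-545) = 693*(-1/545) = -693/545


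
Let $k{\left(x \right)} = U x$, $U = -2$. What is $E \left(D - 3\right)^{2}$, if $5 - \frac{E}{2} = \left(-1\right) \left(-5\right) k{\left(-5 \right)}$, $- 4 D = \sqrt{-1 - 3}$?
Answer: $- \frac{1575}{2} - 270 i \approx -787.5 - 270.0 i$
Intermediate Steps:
$D = - \frac{i}{2}$ ($D = - \frac{\sqrt{-1 - 3}}{4} = - \frac{\sqrt{-4}}{4} = - \frac{2 i}{4} = - \frac{i}{2} \approx - 0.5 i$)
$k{\left(x \right)} = - 2 x$
$E = -90$ ($E = 10 - 2 \left(-1\right) \left(-5\right) \left(\left(-2\right) \left(-5\right)\right) = 10 - 2 \cdot 5 \cdot 10 = 10 - 100 = -90$)
$E \left(D - 3\right)^{2} = - 90 \left(- \frac{i}{2} - 3\right)^{2} = - 90 \left(-3 - \frac{i}{2}\right)^{2}$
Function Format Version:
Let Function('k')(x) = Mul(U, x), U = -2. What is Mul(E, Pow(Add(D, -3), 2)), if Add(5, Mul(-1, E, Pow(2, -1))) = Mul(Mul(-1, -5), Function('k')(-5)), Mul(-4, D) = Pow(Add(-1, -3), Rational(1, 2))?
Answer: Add(Rational(-1575, 2), Mul(-270, I)) ≈ Add(-787.50, Mul(-270.00, I))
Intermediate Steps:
D = Mul(Rational(-1, 2), I) (D = Mul(Rational(-1, 4), Pow(Add(-1, -3), Rational(1, 2))) = Mul(Rational(-1, 4), Pow(-4, Rational(1, 2))) = Mul(Rational(-1, 4), Mul(2, I)) = Mul(Rational(-1, 2), I) ≈ Mul(-0.50000, I))
Function('k')(x) = Mul(-2, x)
E = -90 (E = Add(10, Mul(-2, Mul(Mul(-1, -5), Mul(-2, -5)))) = Add(10, Mul(-2, Mul(5, 10))) = Add(10, Mul(-2, 50)) = Add(10, -100) = -90)
Mul(E, Pow(Add(D, -3), 2)) = Mul(-90, Pow(Add(Mul(Rational(-1, 2), I), -3), 2)) = Mul(-90, Pow(Add(-3, Mul(Rational(-1, 2), I)), 2))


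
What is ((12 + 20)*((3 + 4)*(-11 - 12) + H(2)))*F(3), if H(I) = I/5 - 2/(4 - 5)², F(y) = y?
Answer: -78048/5 ≈ -15610.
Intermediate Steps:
H(I) = -2 + I/5 (H(I) = I*(⅕) - 2/((-1)²) = I/5 - 2/1 = I/5 - 2*1 = I/5 - 2 = -2 + I/5)
((12 + 20)*((3 + 4)*(-11 - 12) + H(2)))*F(3) = ((12 + 20)*((3 + 4)*(-11 - 12) + (-2 + (⅕)*2)))*3 = (32*(7*(-23) + (-2 + ⅖)))*3 = (32*(-161 - 8/5))*3 = (32*(-813/5))*3 = -26016/5*3 = -78048/5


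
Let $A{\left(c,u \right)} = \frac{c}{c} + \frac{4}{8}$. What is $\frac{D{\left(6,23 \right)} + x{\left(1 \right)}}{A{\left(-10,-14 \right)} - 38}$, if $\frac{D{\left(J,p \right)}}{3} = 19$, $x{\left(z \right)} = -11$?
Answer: $- \frac{92}{73} \approx -1.2603$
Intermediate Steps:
$D{\left(J,p \right)} = 57$ ($D{\left(J,p \right)} = 3 \cdot 19 = 57$)
$A{\left(c,u \right)} = \frac{3}{2}$ ($A{\left(c,u \right)} = 1 + 4 \cdot \frac{1}{8} = 1 + \frac{1}{2} = \frac{3}{2}$)
$\frac{D{\left(6,23 \right)} + x{\left(1 \right)}}{A{\left(-10,-14 \right)} - 38} = \frac{57 - 11}{\frac{3}{2} - 38} = \frac{46}{- \frac{73}{2}} = 46 \left(- \frac{2}{73}\right) = - \frac{92}{73}$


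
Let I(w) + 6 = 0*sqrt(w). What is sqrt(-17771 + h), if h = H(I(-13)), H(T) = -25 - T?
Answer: I*sqrt(17790) ≈ 133.38*I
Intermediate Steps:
I(w) = -6 (I(w) = -6 + 0*sqrt(w) = -6 + 0 = -6)
h = -19 (h = -25 - 1*(-6) = -25 + 6 = -19)
sqrt(-17771 + h) = sqrt(-17771 - 19) = sqrt(-17790) = I*sqrt(17790)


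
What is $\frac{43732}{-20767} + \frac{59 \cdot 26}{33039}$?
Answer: $- \frac{1413004970}{686120913} \approx -2.0594$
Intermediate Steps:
$\frac{43732}{-20767} + \frac{59 \cdot 26}{33039} = 43732 \left(- \frac{1}{20767}\right) + 1534 \cdot \frac{1}{33039} = - \frac{43732}{20767} + \frac{1534}{33039} = - \frac{1413004970}{686120913}$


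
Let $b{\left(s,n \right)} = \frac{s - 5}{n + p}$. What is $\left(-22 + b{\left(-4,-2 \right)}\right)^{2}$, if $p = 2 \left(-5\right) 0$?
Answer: $\frac{1225}{4} \approx 306.25$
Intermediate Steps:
$p = 0$ ($p = \left(-10\right) 0 = 0$)
$b{\left(s,n \right)} = \frac{-5 + s}{n}$ ($b{\left(s,n \right)} = \frac{s - 5}{n + 0} = \frac{-5 + s}{n}$)
$\left(-22 + b{\left(-4,-2 \right)}\right)^{2} = \left(-22 + \frac{-5 - 4}{-2}\right)^{2} = \left(-22 - - \frac{9}{2}\right)^{2} = \left(-22 + \frac{9}{2}\right)^{2} = \left(- \frac{35}{2}\right)^{2} = \frac{1225}{4}$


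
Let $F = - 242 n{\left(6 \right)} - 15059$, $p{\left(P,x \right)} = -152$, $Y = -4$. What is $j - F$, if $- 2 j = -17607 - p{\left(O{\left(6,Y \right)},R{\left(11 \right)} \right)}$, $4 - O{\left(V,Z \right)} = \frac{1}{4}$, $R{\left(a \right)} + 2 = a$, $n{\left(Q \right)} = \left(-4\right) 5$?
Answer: $\frac{37893}{2} \approx 18947.0$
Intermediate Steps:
$n{\left(Q \right)} = -20$
$R{\left(a \right)} = -2 + a$
$O{\left(V,Z \right)} = \frac{15}{4}$ ($O{\left(V,Z \right)} = 4 - \frac{1}{4} = \frac{15}{4}$)
$j = \frac{17455}{2}$ ($j = - \frac{-17607 - -152}{2} = - \frac{-17607 + 152}{2} = \left(- \frac{1}{2}\right) \left(-17455\right) = \frac{17455}{2} \approx 8727.5$)
$F = -10219$ ($F = \left(-242\right) \left(-20\right) - 15059 = 4840 - 15059 = -10219$)
$j - F = \frac{17455}{2} - -10219 = \frac{17455}{2} + 10219 = \frac{37893}{2}$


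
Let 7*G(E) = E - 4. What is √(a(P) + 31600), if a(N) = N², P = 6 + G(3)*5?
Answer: √1549769/7 ≈ 177.84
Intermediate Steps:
G(E) = -4/7 + E/7 (G(E) = (E - 4)/7 = (-4 + E)/7 = -4/7 + E/7)
P = 37/7 (P = 6 + (-4/7 + (⅐)*3)*5 = 6 + (-4/7 + 3/7)*5 = 6 - ⅐*5 = 6 - 5/7 = 37/7 ≈ 5.2857)
√(a(P) + 31600) = √((37/7)² + 31600) = √(1369/49 + 31600) = √(1549769/49) = √1549769/7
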